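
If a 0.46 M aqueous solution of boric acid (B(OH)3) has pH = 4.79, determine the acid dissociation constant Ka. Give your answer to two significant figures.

Ka = 5.7 × 10^-10

[H+] = 10^(-4.79) = 1.62 × 10^-5 M
At equilibrium [HA] = 0.46 − 1.62 × 10^-5 = 4.60 × 10^-1 M
Ka = [H+][A-]/[HA] = (1.62 × 10^-5)² / 4.60 × 10^-1 = 5.7 × 10^-10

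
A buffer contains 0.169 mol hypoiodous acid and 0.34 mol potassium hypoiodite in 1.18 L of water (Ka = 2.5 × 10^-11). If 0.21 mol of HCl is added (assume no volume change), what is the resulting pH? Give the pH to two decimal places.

pH = 10.14

After neutralization: n(HOI) = 0.379 mol, n(OI-) = 0.13 mol.
pKa = −log(2.5 × 10^-11) = 10.602
Henderson–Hasselbalch with mole ratio 0.13/0.379: pH = 10.602 + (-0.465)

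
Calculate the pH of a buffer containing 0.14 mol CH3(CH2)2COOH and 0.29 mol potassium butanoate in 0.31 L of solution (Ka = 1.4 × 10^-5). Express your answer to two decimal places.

pH = 5.17

pKa = −log(1.4 × 10^-5) = 4.854
Using pH = pKa + log([base]/[acid]) with [base]/[acid] = 0.29/0.14:
pH = 4.854 + (+0.316) = 5.17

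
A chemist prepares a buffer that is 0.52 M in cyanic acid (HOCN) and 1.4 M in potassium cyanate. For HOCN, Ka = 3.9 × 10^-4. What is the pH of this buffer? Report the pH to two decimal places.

pKa = −log(3.9 × 10^-4) = 3.409
Henderson–Hasselbalch: pH = pKa + log([OCN-]/[HOCN]) = 3.409 + log(1.4/0.52)
pH = 3.409 + (+0.430) = 3.84

pH = 3.84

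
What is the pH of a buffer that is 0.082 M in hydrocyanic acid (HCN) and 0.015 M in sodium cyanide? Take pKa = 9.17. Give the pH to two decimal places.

pH = 8.43

Using pH = pKa + log([base]/[acid]) with [base]/[acid] = 0.015/0.082:
pH = 9.17 + (-0.738) = 8.43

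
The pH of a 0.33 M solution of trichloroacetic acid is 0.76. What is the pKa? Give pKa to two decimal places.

[H+] = 10^(-0.76) = 1.74 × 10^-1 M
At equilibrium [HA] = 0.33 − 1.74 × 10^-1 = 1.56 × 10^-1 M
Ka = [H+][A-]/[HA] = (1.74 × 10^-1)² / 1.56 × 10^-1 = 1.94 × 10^-1
pKa = -log(1.94 × 10^-1) = 0.71

pKa = 0.71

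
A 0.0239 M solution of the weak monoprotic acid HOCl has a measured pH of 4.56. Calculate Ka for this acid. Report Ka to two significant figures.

Ka = 3.2 × 10^-8

[H+] = 10^(-4.56) = 2.75 × 10^-5 M
At equilibrium [HA] = 0.0239 − 2.75 × 10^-5 = 2.39 × 10^-2 M
Ka = [H+][A-]/[HA] = (2.75 × 10^-5)² / 2.39 × 10^-2 = 3.2 × 10^-8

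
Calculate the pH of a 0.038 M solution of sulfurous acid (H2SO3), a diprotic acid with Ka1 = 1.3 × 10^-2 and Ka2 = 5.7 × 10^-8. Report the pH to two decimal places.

Since Ka1 ≫ Ka2, the first ionization dominates [H+].
Ka1 = x²/(0.038 − x) = 1.3 × 10^-2
Solving the quadratic: x = (−Ka1 + √(Ka1² + 4·Ka1·C₀))/2 = 1.67 × 10^-2 M
pH = −log(1.67 × 10^-2) = 1.78

pH = 1.78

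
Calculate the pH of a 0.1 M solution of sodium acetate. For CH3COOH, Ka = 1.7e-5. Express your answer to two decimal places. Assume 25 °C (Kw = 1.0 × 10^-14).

CH3COO- is the conjugate base of the weak acid CH3COOH.
Kb = Kw/Ka = 1.0×10^-14 / 1.7 × 10^-5 = 5.88 × 10^-10
From the ICE table, Kb = [OH-]²/(0.1 − [OH-]) = 5.88 × 10^-10.
Since Kb ≪ C₀, [OH-] ≈ √(Kb·C₀) = 7.67 × 10^-6 M.
pOH = 5.12, so pH = 14.00 − pOH = 8.88

pH = 8.88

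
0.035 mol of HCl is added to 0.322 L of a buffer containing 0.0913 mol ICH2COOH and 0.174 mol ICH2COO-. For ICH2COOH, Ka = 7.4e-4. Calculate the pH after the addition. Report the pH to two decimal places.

After neutralization: n(ICH2COOH) = 0.126 mol, n(ICH2COO-) = 0.139 mol.
pKa = −log(7.4 × 10^-4) = 3.131
pH = pKa + log([A⁻]/[HA]) = 3.131 + log(0.139/0.126) = 3.131 +0.043

pH = 3.17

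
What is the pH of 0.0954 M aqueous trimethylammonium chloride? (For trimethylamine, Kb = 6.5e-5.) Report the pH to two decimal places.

pH = 5.42

(CH3)3NH+ is the conjugate acid of the weak base (CH3)3N.
Ka = Kw/Kb = 1.0×10^-14 / 6.5 × 10^-5 = 1.54 × 10^-10
From the ICE table, Ka = x²/(0.0954 − x) = 1.54 × 10^-10.
Neglecting x in the denominator: x = √(1.54 × 10^-10 × 0.0954) = 3.83 × 10^-6 M
(x/C₀ = 0.004% < 5%, so the approximation holds.)
pH = −log(3.83 × 10^-6) = 5.42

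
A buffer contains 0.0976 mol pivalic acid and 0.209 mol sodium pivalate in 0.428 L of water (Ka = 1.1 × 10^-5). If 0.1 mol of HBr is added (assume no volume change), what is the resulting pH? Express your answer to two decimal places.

After neutralization: n((CH3)3CCOOH) = 0.198 mol, n((CH3)3CCOO-) = 0.109 mol.
pKa = −log(1.1 × 10^-5) = 4.959
pH = pKa + log([A⁻]/[HA]) = 4.959 + log(0.109/0.198) = 4.959 -0.259

pH = 4.70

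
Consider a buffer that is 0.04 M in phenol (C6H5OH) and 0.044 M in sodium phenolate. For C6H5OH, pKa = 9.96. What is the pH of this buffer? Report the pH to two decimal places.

Using pH = pKa + log([base]/[acid]) with [base]/[acid] = 0.044/0.04:
pH = 9.96 + (+0.041) = 10.00

pH = 10.00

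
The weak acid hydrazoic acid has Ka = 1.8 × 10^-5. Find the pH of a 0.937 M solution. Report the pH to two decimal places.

pH = 2.39

HN3 ⇌ N3- + H+
From the ICE table, Ka = [H+]²/(0.937 − [H+]) = 1.8 × 10^-5.
Since Ka ≪ C₀, [H+] ≈ √(Ka·C₀) = 4.11 × 10^-3 M.
([H+]/C₀ = 0.44% < 5%, so the approximation holds.)
pH = −log(4.11 × 10^-3) = 2.39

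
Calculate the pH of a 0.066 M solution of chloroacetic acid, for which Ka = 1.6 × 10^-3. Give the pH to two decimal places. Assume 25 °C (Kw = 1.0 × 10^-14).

ClCH2COOH ⇌ ClCH2COO- + H+
From the ICE table, Ka = [H+]²/(0.066 − [H+]) = 1.6 × 10^-3.
Here C₀/Ka ≈ 41.2, so the small-[H+] approximation fails. Use the quadratic:
[H+] = [−0.0016 + √(0.0016² + 0.000422)]/2 = 9.51 × 10^-3 M
pH = −log(9.51 × 10^-3) = 2.02

pH = 2.02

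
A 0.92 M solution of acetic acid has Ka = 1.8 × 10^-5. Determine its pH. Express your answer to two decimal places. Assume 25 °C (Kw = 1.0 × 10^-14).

pH = 2.39

CH3COOH ⇌ CH3COO- + H+
Let x = [H+] at equilibrium. Ka = x²/(0.92 − x).
Since Ka ≪ C₀, x ≈ √(Ka·C₀) = 4.07 × 10^-3 M.
(x/C₀ = 0.44% < 5%, so the approximation holds.)
pH = −log(4.07 × 10^-3) = 2.39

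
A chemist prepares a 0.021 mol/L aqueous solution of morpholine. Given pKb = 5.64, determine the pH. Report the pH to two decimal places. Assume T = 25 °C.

C4H8ONH + H2O ⇌ C4H8ONH2+ + OH-
Kb = 10^(−5.64) = 2.29 × 10^-6
Kb = [OH-]²/(0.021 − [OH-]) = 2.29 × 10^-6
Neglecting [OH-] in the denominator: [OH-] = √(2.29 × 10^-6 × 0.021) = 2.19 × 10^-4 M
pOH = 3.66, so pH = 14.00 − pOH = 10.34

pH = 10.34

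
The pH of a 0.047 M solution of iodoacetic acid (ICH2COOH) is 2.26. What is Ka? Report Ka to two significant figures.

Ka = 7.3 × 10^-4

[H+] = 10^(-2.26) = 5.50 × 10^-3 M
At equilibrium [HA] = 0.047 − 5.50 × 10^-3 = 4.15 × 10^-2 M
Ka = [H+][A-]/[HA] = (5.50 × 10^-3)² / 4.15 × 10^-2 = 7.3 × 10^-4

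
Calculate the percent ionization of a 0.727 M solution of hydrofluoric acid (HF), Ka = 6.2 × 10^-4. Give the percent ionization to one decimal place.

HF ⇌ F- + H+; let x = [H+] at equilibrium.
x ≈ √(Ka·C₀) = √(6.2 × 10^-4 × 0.727) = 2.12 × 10^-2 M
Fraction ionized = 2.12 × 10^-2 / 0.727 = 0.0292 → 2.9%

2.9%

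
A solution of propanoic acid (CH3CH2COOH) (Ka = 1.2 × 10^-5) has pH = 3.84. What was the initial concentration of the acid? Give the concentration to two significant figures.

C₀ = 1.9 × 10^-3 M

[H+] = 10^(-3.84) = 1.45 × 10^-4 M = x
Ka = x²/(C₀ − x) ⇒ C₀ = x + x²/Ka
C₀ = 1.45 × 10^-4 + (1.45 × 10^-4)²/(1.2 × 10^-5) = 1.90 × 10^-3 M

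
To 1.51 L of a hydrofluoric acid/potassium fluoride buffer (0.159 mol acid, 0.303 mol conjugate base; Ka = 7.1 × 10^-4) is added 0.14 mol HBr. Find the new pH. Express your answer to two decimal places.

Added H+ converts F- to HF: HF → 0.299 mol, F- → 0.163 mol.
pKa = −log(7.1 × 10^-4) = 3.149
pH = pKa + log(n_F-/n_HF) = 3.149 + log(0.163/0.299) = 3.149 + (-0.263)

pH = 2.89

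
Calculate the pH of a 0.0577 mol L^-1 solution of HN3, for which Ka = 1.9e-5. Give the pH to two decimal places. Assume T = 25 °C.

pH = 2.98

HN3 ⇌ N3- + H+
Ka = x²/(0.0577 − x) = 1.9 × 10^-5
Assume x ≪ 0.0577: x ≈ √(1.9 × 10^-5 × 0.0577) = 1.05 × 10^-3 M
pH = −log(1.05 × 10^-3) = 2.98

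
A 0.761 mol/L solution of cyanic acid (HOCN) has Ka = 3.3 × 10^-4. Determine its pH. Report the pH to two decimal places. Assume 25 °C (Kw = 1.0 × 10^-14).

pH = 1.80

HOCN ⇌ OCN- + H+
From the ICE table, Ka = x²/(0.761 − x) = 3.3 × 10^-4.
Neglecting x in the denominator: x = √(3.3 × 10^-4 × 0.761) = 1.58 × 10^-2 M
pH = −log(1.58 × 10^-2) = 1.80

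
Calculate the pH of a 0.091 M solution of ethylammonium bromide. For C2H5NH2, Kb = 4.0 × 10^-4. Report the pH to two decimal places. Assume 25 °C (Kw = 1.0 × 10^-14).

C2H5NH3+ is the conjugate acid of the weak base C2H5NH2.
Ka = Kw/Kb = 1.0×10^-14 / 4.0 × 10^-4 = 2.50 × 10^-11
Ka = [H+]²/(0.091 − [H+]) = 2.50 × 10^-11
Since Ka ≪ C₀, [H+] ≈ √(Ka·C₀) = 1.51 × 10^-6 M.
([H+]/C₀ = 0.0017% < 5%, so the approximation holds.)
pH = −log(1.51 × 10^-6) = 5.82

pH = 5.82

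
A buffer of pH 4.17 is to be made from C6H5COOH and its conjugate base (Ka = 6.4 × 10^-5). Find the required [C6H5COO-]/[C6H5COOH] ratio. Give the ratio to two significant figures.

ratio = 0.95

pKa = -log(6.4 × 10^-5) = 4.194
pH = pKa + log(r) ⇒ log(r) = 4.17 − 4.194 = -0.024
r = [C6H5COO-]/[C6H5COOH] = 10^(-0.024) = 0.946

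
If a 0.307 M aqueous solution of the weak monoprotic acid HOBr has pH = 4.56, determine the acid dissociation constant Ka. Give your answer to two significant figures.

Ka = 2.5 × 10^-9

[H+] = 10^(-4.56) = 2.75 × 10^-5 M
At equilibrium [HA] = 0.307 − 2.75 × 10^-5 = 3.07 × 10^-1 M
Ka = [H+][A-]/[HA] = (2.75 × 10^-5)² / 3.07 × 10^-1 = 2.5 × 10^-9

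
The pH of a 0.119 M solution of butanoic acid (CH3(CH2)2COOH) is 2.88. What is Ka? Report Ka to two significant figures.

[H+] = 10^(-2.88) = 1.32 × 10^-3 M
At equilibrium [HA] = 0.119 − 1.32 × 10^-3 = 1.18 × 10^-1 M
Ka = [H+][A-]/[HA] = (1.32 × 10^-3)² / 1.18 × 10^-1 = 1.5 × 10^-5

Ka = 1.5 × 10^-5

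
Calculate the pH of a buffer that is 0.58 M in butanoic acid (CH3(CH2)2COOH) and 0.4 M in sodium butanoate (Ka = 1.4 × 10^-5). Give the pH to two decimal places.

pKa = −log(1.4 × 10^-5) = 4.854
pH = pKa + log([A⁻]/[HA]) = 4.854 + log(0.4/0.58)
pH = 4.854 + (-0.161) = 4.69

pH = 4.69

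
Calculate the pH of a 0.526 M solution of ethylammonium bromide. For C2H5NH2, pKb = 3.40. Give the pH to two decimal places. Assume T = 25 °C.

pH = 5.44

C2H5NH3+ is the conjugate acid of the weak base C2H5NH2.
Kb = 10^(−3.40) = 3.98 × 10^-4
Ka = Kw/Kb = 1.0×10^-14 / 3.98 × 10^-4 = 2.51 × 10^-11
Let x = [H+] at equilibrium. Ka = x²/(0.526 − x).
Neglecting x in the denominator: x = √(2.51 × 10^-11 × 0.526) = 3.63 × 10^-6 M
(x/C₀ = 0.00069% < 5%, so the approximation holds.)
pH = −log(3.63 × 10^-6) = 5.44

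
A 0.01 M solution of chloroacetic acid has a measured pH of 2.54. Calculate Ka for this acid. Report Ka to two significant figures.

Ka = 1.2 × 10^-3

[H+] = 10^(-2.54) = 2.88 × 10^-3 M
At equilibrium [HA] = 0.01 − 2.88 × 10^-3 = 7.12 × 10^-3 M
Ka = [H+][A-]/[HA] = (2.88 × 10^-3)² / 7.12 × 10^-3 = 1.2 × 10^-3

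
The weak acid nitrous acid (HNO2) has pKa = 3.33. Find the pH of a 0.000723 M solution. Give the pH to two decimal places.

pH = 3.41

HNO2 ⇌ NO2- + H+
Ka = 10^(−3.33) = 4.68 × 10^-4
From the ICE table, Ka = x²/(0.000723 − x) = 4.68 × 10^-4.
x is not negligible relative to C₀; solve x² + 0.000468·x − 3.38e-07 = 0.
x = [−0.000468 + √(0.000468² + 1.35e-06)]/2 = 3.93 × 10^-4 M
pH = −log(3.93 × 10^-4) = 3.41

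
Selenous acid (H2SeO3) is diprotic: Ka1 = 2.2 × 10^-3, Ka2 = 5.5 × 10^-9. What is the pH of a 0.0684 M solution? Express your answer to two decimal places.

Ka1 ≫ Ka2, so treat the first dissociation as the only significant source of H+.
Ka1 = x²/(0.0684 − x) = 2.2 × 10^-3
Solving the quadratic: x = (−Ka1 + √(Ka1² + 4·Ka1·C₀))/2 = 1.12 × 10^-2 M
pH = −log(1.12 × 10^-2) = 1.95

pH = 1.95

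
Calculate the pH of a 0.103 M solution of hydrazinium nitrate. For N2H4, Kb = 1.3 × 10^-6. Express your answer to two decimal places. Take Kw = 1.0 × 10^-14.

pH = 4.55

N2H5+ is the conjugate acid of the weak base N2H4.
Ka = Kw/Kb = 1.0×10^-14 / 1.3 × 10^-6 = 7.69 × 10^-9
Ka = x²/(0.103 − x) = 7.69 × 10^-9
Since Ka ≪ C₀, x ≈ √(Ka·C₀) = 2.81 × 10^-5 M.
(x/C₀ = 0.027% < 5%, so the approximation holds.)
pH = −log[H+] = −log(2.81 × 10^-5) = 4.55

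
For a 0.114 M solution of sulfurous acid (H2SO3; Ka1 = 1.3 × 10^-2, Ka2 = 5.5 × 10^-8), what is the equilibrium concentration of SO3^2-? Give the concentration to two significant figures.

5.5 × 10^-8 M

First ionization gives [H+] ≈ [HSO3-] = 3.25 × 10^-2 M.
Second step: Ka2 = [H+][SO3^2-]/[HSO3-] ≈ [SO3^2-] (since [H+] ≈ [HSO3-]).
So [SO3^2-] ≈ Ka2.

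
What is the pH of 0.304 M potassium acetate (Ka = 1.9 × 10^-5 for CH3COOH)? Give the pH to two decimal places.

pH = 9.10

CH3COO- is the conjugate base of the weak acid CH3COOH.
Kb = Kw/Ka = 1.0×10^-14 / 1.9 × 10^-5 = 5.26 × 10^-10
From the ICE table, Kb = x²/(0.304 − x) = 5.26 × 10^-10.
Assume x ≪ 0.304: x ≈ √(5.26 × 10^-10 × 0.304) = 1.26 × 10^-5 M
(x/C₀ = 0.0042% < 5%, so the approximation holds.)
pOH = −log(1.26 × 10^-5) = 4.90; pH = 14.00 − 4.90 = 9.10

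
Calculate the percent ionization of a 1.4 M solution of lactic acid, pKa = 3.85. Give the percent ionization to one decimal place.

CH3CH(OH)COOH ⇌ CH3CH(OH)COO- + H+; let x = [H+] at equilibrium.
Ka = 10^(−3.85) = 1.41 × 10^-4
x ≈ √(Ka·C₀) = √(1.41 × 10^-4 × 1.4) = 1.40 × 10^-2 M
Fraction ionized = 1.40 × 10^-2 / 1.4 = 0.0100 → 1.0%

1.0%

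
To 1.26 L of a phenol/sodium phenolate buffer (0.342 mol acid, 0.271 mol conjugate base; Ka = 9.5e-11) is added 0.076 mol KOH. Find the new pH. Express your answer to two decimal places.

After neutralization: n(C6H5OH) = 0.266 mol, n(C6H5O-) = 0.347 mol.
pKa = −log(9.5 × 10^-11) = 10.022
pH = pKa + log([A⁻]/[HA]) = 10.022 + log(0.347/0.266) = 10.022 +0.115

pH = 10.14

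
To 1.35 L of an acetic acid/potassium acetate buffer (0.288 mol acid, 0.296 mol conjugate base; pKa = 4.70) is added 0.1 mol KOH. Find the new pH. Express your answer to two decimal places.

After neutralization: n(CH3COOH) = 0.188 mol, n(CH3COO-) = 0.396 mol.
Henderson–Hasselbalch with mole ratio 0.396/0.188: pH = 4.70 + (+0.324)

pH = 5.02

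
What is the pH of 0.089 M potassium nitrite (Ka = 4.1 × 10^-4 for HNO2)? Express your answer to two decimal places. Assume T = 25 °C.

NO2- is the conjugate base of the weak acid HNO2.
Kb = Kw/Ka = 1.0×10^-14 / 4.1 × 10^-4 = 2.44 × 10^-11
Kb = [OH-]²/(0.089 − [OH-]) = 2.44 × 10^-11
Since Kb ≪ C₀, [OH-] ≈ √(Kb·C₀) = 1.47 × 10^-6 M.
Check: 0.0017% ionized — well under 5%, approximation valid.
pOH = −log(1.47 × 10^-6) = 5.83; pH = 14.00 − 5.83 = 8.17

pH = 8.17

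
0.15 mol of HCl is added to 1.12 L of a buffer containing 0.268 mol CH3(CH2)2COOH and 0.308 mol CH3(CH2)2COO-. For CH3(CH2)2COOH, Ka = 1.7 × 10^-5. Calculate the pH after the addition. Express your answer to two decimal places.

pH = 4.35

Added H+ converts CH3(CH2)2COO- to CH3(CH2)2COOH: CH3(CH2)2COOH → 0.418 mol, CH3(CH2)2COO- → 0.158 mol.
pKa = −log(1.7 × 10^-5) = 4.770
pH = pKa + log([A⁻]/[HA]) = 4.770 + log(0.158/0.418) = 4.770 -0.423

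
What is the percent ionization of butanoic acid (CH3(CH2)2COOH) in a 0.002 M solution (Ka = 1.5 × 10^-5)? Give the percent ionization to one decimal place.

8.3%

CH3(CH2)2COOH ⇌ CH3(CH2)2COO- + H+; let x = [H+] at equilibrium.
Solve x² + 1.5e-05x − 3e-08 = 0 → x = 1.66 × 10^-4 M
% ionization = x/C₀ × 100% = 1.66 × 10^-4/0.002 × 100% = 8.3%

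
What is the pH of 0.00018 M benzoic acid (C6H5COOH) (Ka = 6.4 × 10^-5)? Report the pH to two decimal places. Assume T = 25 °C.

pH = 4.10

C6H5COOH ⇌ C6H5COO- + H+
From the ICE table, Ka = x²/(0.00018 − x) = 6.4 × 10^-5.
The 5% rule fails; solving x² + Ka·x − Ka·C₀ = 0 exactly:
x = (−Ka + √(Ka² + 4·Ka·C₀))/2 = 8.00 × 10^-5 M
pH = −log[H+] = −log(8.00 × 10^-5) = 4.10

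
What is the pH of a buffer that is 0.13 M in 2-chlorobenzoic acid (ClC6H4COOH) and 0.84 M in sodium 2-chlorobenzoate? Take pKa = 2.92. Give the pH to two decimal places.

Henderson–Hasselbalch: pH = pKa + log([ClC6H4COO-]/[ClC6H4COOH]) = 2.92 + log(0.84/0.13)
pH = 2.92 + (+0.810) = 3.73

pH = 3.73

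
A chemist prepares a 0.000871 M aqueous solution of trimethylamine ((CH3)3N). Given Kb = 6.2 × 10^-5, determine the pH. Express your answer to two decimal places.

pH = 10.31

(CH3)3N + H2O ⇌ (CH3)3NH+ + OH-
Kb = x²/(0.000871 − x) = 6.2 × 10^-5
The 5% rule fails; solving x² + Kb·x − Kb·C₀ = 0 exactly:
x = (−Kb + √(Kb² + 4·Kb·C₀))/2 = 2.03 × 10^-4 M
pOH = 3.69, so pH = 14.00 − pOH = 10.31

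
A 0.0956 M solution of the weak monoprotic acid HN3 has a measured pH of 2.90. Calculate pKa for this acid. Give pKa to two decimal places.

[H+] = 10^(-2.90) = 1.26 × 10^-3 M
At equilibrium [HA] = 0.0956 − 1.26 × 10^-3 = 9.43 × 10^-2 M
Ka = [H+][A-]/[HA] = (1.26 × 10^-3)² / 9.43 × 10^-2 = 1.68 × 10^-5
pKa = -log(1.68 × 10^-5) = 4.77

pKa = 4.77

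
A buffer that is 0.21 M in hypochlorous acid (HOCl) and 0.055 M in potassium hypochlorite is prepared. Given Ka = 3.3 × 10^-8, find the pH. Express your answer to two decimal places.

pKa = −log(3.3 × 10^-8) = 7.481
Henderson–Hasselbalch: pH = pKa + log([OCl-]/[HOCl]) = 7.481 + log(0.055/0.21)
pH = 7.481 + (-0.582) = 6.90

pH = 6.90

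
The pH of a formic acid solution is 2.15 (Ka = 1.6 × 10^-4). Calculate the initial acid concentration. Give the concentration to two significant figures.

C₀ = 3.2 × 10^-1 M

[H+] = 10^(-2.15) = 7.08 × 10^-3 M = x
Ka = x²/(C₀ − x) ⇒ C₀ = x + x²/Ka
C₀ = 7.08 × 10^-3 + (7.08 × 10^-3)²/(1.6 × 10^-4) = 3.20 × 10^-1 M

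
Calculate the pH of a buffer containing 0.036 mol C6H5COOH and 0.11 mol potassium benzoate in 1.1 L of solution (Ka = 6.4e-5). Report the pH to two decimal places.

pH = 4.68

pKa = −log(6.4 × 10^-5) = 4.194
pH = pKa + log([A⁻]/[HA]) = 4.194 + log(0.11/0.036)
pH = 4.194 + (+0.485) = 4.68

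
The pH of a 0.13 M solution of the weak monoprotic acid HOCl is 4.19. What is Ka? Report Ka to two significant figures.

Ka = 3.2 × 10^-8

[H+] = 10^(-4.19) = 6.46 × 10^-5 M
At equilibrium [HA] = 0.13 − 6.46 × 10^-5 = 1.30 × 10^-1 M
Ka = [H+][A-]/[HA] = (6.46 × 10^-5)² / 1.30 × 10^-1 = 3.2 × 10^-8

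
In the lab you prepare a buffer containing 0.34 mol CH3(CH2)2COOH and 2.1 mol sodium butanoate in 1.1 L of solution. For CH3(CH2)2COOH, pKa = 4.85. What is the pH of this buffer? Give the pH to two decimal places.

pH = 5.64

Henderson–Hasselbalch: pH = pKa + log([CH3(CH2)2COO-]/[CH3(CH2)2COOH]) = 4.85 + log(2.1/0.34)
pH = 4.85 + (+0.791) = 5.64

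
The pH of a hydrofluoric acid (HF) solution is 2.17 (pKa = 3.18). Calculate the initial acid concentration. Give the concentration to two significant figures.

C₀ = 7.6 × 10^-2 M

[H+] = 10^(-2.17) = 6.76 × 10^-3 M = x
Ka = 10^(−3.18) = 6.61 × 10^-4
Ka = x²/(C₀ − x) ⇒ C₀ = x + x²/Ka
C₀ = 6.76 × 10^-3 + (6.76 × 10^-3)²/(6.61 × 10^-4) = 7.59 × 10^-2 M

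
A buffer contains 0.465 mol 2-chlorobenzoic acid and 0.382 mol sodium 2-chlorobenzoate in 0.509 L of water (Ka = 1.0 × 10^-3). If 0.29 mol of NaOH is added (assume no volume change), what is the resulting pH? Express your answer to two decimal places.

pH = 3.58

OH- converts ClC6H4COOH to ClC6H4COO-: ClC6H4COOH → 0.175 mol, ClC6H4COO- → 0.672 mol.
pKa = −log(1.0 × 10^-3) = 3.000
Henderson–Hasselbalch with mole ratio 0.672/0.175: pH = 3.000 + (+0.584)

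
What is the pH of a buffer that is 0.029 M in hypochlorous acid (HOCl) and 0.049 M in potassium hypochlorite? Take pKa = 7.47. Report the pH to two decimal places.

pH = 7.70

pH = pKa + log([A⁻]/[HA]) = 7.47 + log(0.049/0.029)
pH = 7.47 + (+0.228) = 7.70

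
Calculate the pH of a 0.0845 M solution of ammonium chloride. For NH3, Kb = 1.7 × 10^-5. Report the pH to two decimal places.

NH4+ is the conjugate acid of the weak base NH3.
Ka = Kw/Kb = 1.0×10^-14 / 1.7 × 10^-5 = 5.88 × 10^-10
Ka = [H+]²/(0.0845 − [H+]) = 5.88 × 10^-10
Assume [H+] ≪ 0.0845: [H+] ≈ √(5.88 × 10^-10 × 0.0845) = 7.05 × 10^-6 M
Check: 0.0083% ionized — well under 5%, approximation valid.
pH = −log(7.05 × 10^-6) = 5.15

pH = 5.15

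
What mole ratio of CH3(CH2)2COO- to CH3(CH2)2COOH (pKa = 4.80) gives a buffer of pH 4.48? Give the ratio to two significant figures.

pH = pKa + log(r) ⇒ log(r) = 4.48 − 4.80 = -0.32
r = [CH3(CH2)2COO-]/[CH3(CH2)2COOH] = 10^(-0.32) = 0.479

ratio = 0.48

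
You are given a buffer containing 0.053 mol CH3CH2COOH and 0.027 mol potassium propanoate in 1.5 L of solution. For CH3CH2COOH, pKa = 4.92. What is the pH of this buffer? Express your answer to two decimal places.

pH = 4.63

Henderson–Hasselbalch: pH = pKa + log([CH3CH2COO-]/[CH3CH2COOH]) = 4.92 + log(0.027/0.053)
pH = 4.92 + (-0.293) = 4.63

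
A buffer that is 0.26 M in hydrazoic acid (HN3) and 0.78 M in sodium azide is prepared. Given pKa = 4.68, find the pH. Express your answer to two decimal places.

pH = 5.16

Using pH = pKa + log([base]/[acid]) with [base]/[acid] = 0.78/0.26:
pH = 4.68 + (+0.477) = 5.16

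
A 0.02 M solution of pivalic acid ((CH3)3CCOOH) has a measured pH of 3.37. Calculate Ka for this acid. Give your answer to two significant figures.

[H+] = 10^(-3.37) = 4.27 × 10^-4 M
At equilibrium [HA] = 0.02 − 4.27 × 10^-4 = 1.96 × 10^-2 M
Ka = [H+][A-]/[HA] = (4.27 × 10^-4)² / 1.96 × 10^-2 = 9.3 × 10^-6

Ka = 9.3 × 10^-6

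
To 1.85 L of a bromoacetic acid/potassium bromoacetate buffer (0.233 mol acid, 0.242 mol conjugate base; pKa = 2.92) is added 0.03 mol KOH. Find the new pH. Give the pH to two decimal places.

pH = 3.05

After neutralization: n(BrCH2COOH) = 0.203 mol, n(BrCH2COO-) = 0.272 mol.
Henderson–Hasselbalch with mole ratio 0.272/0.203: pH = 2.92 + (+0.127)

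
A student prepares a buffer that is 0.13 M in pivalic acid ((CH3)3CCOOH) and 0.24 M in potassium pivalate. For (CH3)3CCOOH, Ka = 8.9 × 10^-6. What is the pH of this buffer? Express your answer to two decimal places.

pH = 5.32

pKa = −log(8.9 × 10^-6) = 5.051
pH = pKa + log([A⁻]/[HA]) = 5.051 + log(0.24/0.13)
pH = 5.051 + (+0.266) = 5.32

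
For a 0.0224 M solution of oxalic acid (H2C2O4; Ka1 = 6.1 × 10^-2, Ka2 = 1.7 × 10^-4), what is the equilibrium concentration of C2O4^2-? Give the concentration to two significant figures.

1.7 × 10^-4 M

First ionization gives [H+] ≈ [HC2O4-] = 1.74 × 10^-2 M.
Second step: Ka2 = [H+][C2O4^2-]/[HC2O4-] ≈ [C2O4^2-] (since [H+] ≈ [HC2O4-]).
So [C2O4^2-] ≈ Ka2.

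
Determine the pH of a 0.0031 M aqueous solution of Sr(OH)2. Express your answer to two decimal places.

Sr(OH)2 is a strong base (each formula unit releases 2 OH-); [OH-] = 0.0062 M.
pOH = -log(0.0062) = 2.21
pH = 14.00 - 2.21 = 11.79

pH = 11.79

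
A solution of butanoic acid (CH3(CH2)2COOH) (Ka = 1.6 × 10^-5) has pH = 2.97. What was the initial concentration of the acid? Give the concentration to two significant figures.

C₀ = 7.3 × 10^-2 M

[H+] = 10^(-2.97) = 1.07 × 10^-3 M = x
Ka = x²/(C₀ − x) ⇒ C₀ = x + x²/Ka
C₀ = 1.07 × 10^-3 + (1.07 × 10^-3)²/(1.6 × 10^-5) = 7.26 × 10^-2 M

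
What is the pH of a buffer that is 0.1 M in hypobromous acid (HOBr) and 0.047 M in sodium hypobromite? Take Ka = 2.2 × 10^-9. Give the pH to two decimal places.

pH = 8.33

pKa = −log(2.2 × 10^-9) = 8.658
Using pH = pKa + log([base]/[acid]) with [base]/[acid] = 0.047/0.1:
pH = 8.658 + (-0.328) = 8.33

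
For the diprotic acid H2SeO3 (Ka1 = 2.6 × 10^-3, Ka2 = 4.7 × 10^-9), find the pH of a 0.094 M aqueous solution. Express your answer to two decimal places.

pH = 1.84

Since Ka1 ≫ Ka2, the first ionization dominates [H+].
Ka1 = x²/(0.094 − x) = 2.6 × 10^-3
Solving the quadratic: x = (−Ka1 + √(Ka1² + 4·Ka1·C₀))/2 = 1.44 × 10^-2 M
pH = −log(1.44 × 10^-2) = 1.84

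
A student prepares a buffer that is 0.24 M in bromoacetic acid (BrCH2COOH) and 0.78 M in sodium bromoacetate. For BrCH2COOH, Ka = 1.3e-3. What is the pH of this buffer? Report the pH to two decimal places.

pH = 3.40

pKa = −log(1.3 × 10^-3) = 2.886
pH = pKa + log([A⁻]/[HA]) = 2.886 + log(0.78/0.24)
pH = 2.886 + (+0.512) = 3.40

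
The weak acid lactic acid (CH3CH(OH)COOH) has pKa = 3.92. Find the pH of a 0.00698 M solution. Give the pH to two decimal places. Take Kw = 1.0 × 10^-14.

pH = 3.07

CH3CH(OH)COOH ⇌ CH3CH(OH)COO- + H+
Ka = 10^(−3.92) = 1.20 × 10^-4
Ka = [H+]²/(0.00698 − [H+]) = 1.20 × 10^-4
[H+] is not negligible relative to C₀; solve [H+]² + 0.00012·[H+] − 8.38e-07 = 0.
[H+] = [−0.00012 + √(0.00012² + 3.35e-06)]/2 = 8.57 × 10^-4 M
pH = −log[H+] = −log(8.57 × 10^-4) = 3.07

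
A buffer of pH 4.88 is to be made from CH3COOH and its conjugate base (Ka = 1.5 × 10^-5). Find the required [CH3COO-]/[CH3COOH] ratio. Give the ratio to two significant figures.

pKa = -log(1.5 × 10^-5) = 4.824
pH = pKa + log(r) ⇒ log(r) = 4.88 − 4.824 = +0.056
r = [CH3COO-]/[CH3COOH] = 10^(+0.056) = 1.14

ratio = 1.1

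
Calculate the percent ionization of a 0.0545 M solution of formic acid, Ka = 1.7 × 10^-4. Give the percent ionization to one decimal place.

HCOOH ⇌ HCOO- + H+; let x = [H+] at equilibrium.
Solve x² + 0.00017x − 9.27e-06 = 0 → x = 2.96 × 10^-3 M
Fraction ionized = 2.96 × 10^-3 / 0.0545 = 0.0543 → 5.4%

5.4%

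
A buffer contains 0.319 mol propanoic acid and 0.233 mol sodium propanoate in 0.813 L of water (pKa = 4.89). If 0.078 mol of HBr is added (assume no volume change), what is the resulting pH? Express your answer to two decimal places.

pH = 4.48

Added H+ converts CH3CH2COO- to CH3CH2COOH: CH3CH2COOH → 0.397 mol, CH3CH2COO- → 0.155 mol.
pH = pKa + log([A⁻]/[HA]) = 4.89 + log(0.155/0.397) = 4.89 -0.408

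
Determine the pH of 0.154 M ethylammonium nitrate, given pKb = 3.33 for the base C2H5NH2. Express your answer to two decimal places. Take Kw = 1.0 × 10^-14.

pH = 5.74

C2H5NH3+ is the conjugate acid of the weak base C2H5NH2.
Kb = 10^(−3.33) = 4.68 × 10^-4
Ka = Kw/Kb = 1.0×10^-14 / 4.68 × 10^-4 = 2.14 × 10^-11
From the ICE table, Ka = [H+]²/(0.154 − [H+]) = 2.14 × 10^-11.
Since Ka ≪ C₀, [H+] ≈ √(Ka·C₀) = 1.82 × 10^-6 M.
pH = −log[H+] = −log(1.82 × 10^-6) = 5.74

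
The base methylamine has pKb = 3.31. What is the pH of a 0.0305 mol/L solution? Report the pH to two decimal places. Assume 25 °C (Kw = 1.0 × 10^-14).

CH3NH2 + H2O ⇌ CH3NH3+ + OH-
Kb = 10^(−3.31) = 4.90 × 10^-4
Kb = x²/(0.0305 − x) = 4.90 × 10^-4
The 5% rule fails; solving x² + Kb·x − Kb·C₀ = 0 exactly:
x = [−0.00049 + √(0.00049² + 5.98e-05)]/2 = 3.63 × 10^-3 M
pOH = −log(3.63 × 10^-3) = 2.44; pH = 14.00 − 2.44 = 11.56

pH = 11.56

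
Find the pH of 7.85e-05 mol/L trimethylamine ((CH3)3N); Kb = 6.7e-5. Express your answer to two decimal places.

pH = 9.67

(CH3)3N + H2O ⇌ (CH3)3NH+ + OH-
From the ICE table, Kb = x²/(7.85e-05 − x) = 6.7 × 10^-5.
x is not negligible relative to C₀; solve x² + 6.7e-05·x − 5.26e-09 = 0.
x = (−Kb + √(Kb² + 4·Kb·C₀))/2 = 4.64 × 10^-5 M
pOH = −log(4.64 × 10^-5) = 4.33; pH = 14.00 − 4.33 = 9.67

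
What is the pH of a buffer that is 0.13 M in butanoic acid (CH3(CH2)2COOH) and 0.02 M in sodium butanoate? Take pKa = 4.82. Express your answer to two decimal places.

pH = 4.01

Henderson–Hasselbalch: pH = pKa + log([CH3(CH2)2COO-]/[CH3(CH2)2COOH]) = 4.82 + log(0.02/0.13)
pH = 4.82 + (-0.813) = 4.01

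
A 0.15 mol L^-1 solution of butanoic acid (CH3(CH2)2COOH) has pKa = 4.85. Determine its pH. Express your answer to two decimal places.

pH = 2.84

CH3(CH2)2COOH ⇌ CH3(CH2)2COO- + H+
Ka = 10^(−4.85) = 1.41 × 10^-5
Ka = x²/(0.15 − x) = 1.41 × 10^-5
Neglecting x in the denominator: x = √(1.41 × 10^-5 × 0.15) = 1.45 × 10^-3 M
pH = −log[H+] = −log(1.45 × 10^-3) = 2.84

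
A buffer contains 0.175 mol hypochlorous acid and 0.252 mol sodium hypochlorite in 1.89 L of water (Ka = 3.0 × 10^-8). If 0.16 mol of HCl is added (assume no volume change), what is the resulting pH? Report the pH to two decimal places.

pH = 6.96

After neutralization: n(HOCl) = 0.335 mol, n(OCl-) = 0.092 mol.
pKa = −log(3.0 × 10^-8) = 7.523
pH = pKa + log([A⁻]/[HA]) = 7.523 + log(0.092/0.335) = 7.523 -0.561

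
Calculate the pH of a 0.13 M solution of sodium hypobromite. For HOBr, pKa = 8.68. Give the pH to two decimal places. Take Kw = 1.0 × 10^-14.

OBr- is the conjugate base of the weak acid HOBr.
Ka = 10^(−8.68) = 2.09 × 10^-9
Kb = Kw/Ka = 1.0×10^-14 / 2.09 × 10^-9 = 4.78 × 10^-6
Let x = [OH-] at equilibrium. Kb = x²/(0.13 − x).
Assume x ≪ 0.13: x ≈ √(4.78 × 10^-6 × 0.13) = 7.88 × 10^-4 M
(x/C₀ = 0.61% < 5%, so the approximation holds.)
pOH = −log(7.88 × 10^-4) = 3.10; pH = 14.00 − 3.10 = 10.90

pH = 10.90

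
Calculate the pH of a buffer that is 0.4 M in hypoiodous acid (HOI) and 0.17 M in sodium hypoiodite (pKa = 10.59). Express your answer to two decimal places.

pH = 10.22

pH = pKa + log([A⁻]/[HA]) = 10.59 + log(0.17/0.4)
pH = 10.59 + (-0.372) = 10.22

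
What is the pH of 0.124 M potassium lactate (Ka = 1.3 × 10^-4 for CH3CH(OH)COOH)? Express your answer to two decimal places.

CH3CH(OH)COO- is the conjugate base of the weak acid CH3CH(OH)COOH.
Kb = Kw/Ka = 1.0×10^-14 / 1.3 × 10^-4 = 7.69 × 10^-11
Let x = [OH-] at equilibrium. Kb = x²/(0.124 − x).
Since Kb ≪ C₀, x ≈ √(Kb·C₀) = 3.09 × 10^-6 M.
Check: 0.0025% ionized — well under 5%, approximation valid.
pOH = −log(3.09 × 10^-6) = 5.51; pH = 14.00 − 5.51 = 8.49

pH = 8.49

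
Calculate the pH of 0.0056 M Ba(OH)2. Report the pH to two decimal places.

pH = 12.05

Ba(OH)2 is a strong base (each formula unit releases 2 OH-); [OH-] = 0.0112 M.
pOH = -log(0.0112) = 1.95
pH = 14.00 - 1.95 = 12.05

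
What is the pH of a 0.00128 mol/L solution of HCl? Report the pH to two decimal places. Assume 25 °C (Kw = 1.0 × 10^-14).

HCl is a strong acid and dissociates completely, so [H+] = 0.00128 M.
pH = -log(0.00128) = 2.89

pH = 2.89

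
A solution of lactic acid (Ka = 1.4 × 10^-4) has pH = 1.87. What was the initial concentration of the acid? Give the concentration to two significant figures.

C₀ = 1.3 M

[H+] = 10^(-1.87) = 1.35 × 10^-2 M = x
Ka = x²/(C₀ − x) ⇒ C₀ = x + x²/Ka
C₀ = 1.35 × 10^-2 + (1.35 × 10^-2)²/(1.4 × 10^-4) = 1.32 M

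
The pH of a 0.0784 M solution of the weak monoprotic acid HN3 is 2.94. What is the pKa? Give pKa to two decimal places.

[H+] = 10^(-2.94) = 1.15 × 10^-3 M
At equilibrium [HA] = 0.0784 − 1.15 × 10^-3 = 7.72 × 10^-2 M
Ka = [H+][A-]/[HA] = (1.15 × 10^-3)² / 7.72 × 10^-2 = 1.71 × 10^-5
pKa = -log(1.71 × 10^-5) = 4.77

pKa = 4.77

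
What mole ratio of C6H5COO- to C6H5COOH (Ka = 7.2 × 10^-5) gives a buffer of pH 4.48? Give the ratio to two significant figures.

pKa = -log(7.2 × 10^-5) = 4.143
pH = pKa + log(r) ⇒ log(r) = 4.48 − 4.143 = +0.337
r = [C6H5COO-]/[C6H5COOH] = 10^(+0.337) = 2.17

ratio = 2.2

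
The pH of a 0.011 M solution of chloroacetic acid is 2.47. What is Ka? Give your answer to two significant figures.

Ka = 1.5 × 10^-3

[H+] = 10^(-2.47) = 3.39 × 10^-3 M
At equilibrium [HA] = 0.011 − 3.39 × 10^-3 = 7.61 × 10^-3 M
Ka = [H+][A-]/[HA] = (3.39 × 10^-3)² / 7.61 × 10^-3 = 1.5 × 10^-3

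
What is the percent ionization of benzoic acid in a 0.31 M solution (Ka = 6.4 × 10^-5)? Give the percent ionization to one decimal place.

C6H5COOH ⇌ C6H5COO- + H+; let x = [H+] at equilibrium.
x ≈ √(Ka·C₀) = √(6.4 × 10^-5 × 0.31) = 4.45 × 10^-3 M
% ionization = x/C₀ × 100% = 4.45 × 10^-3/0.31 × 100% = 1.4%

1.4%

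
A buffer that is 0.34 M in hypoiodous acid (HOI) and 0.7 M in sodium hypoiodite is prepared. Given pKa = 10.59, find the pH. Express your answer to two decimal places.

Henderson–Hasselbalch: pH = pKa + log([OI-]/[HOI]) = 10.59 + log(0.7/0.34)
pH = 10.59 + (+0.314) = 10.90

pH = 10.90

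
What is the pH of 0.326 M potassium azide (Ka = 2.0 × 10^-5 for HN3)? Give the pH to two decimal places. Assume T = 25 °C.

N3- is the conjugate base of the weak acid HN3.
Kb = Kw/Ka = 1.0×10^-14 / 2.0 × 10^-5 = 5.00 × 10^-10
From the ICE table, Kb = [OH-]²/(0.326 − [OH-]) = 5.00 × 10^-10.
Assume [OH-] ≪ 0.326: [OH-] ≈ √(5.00 × 10^-10 × 0.326) = 1.28 × 10^-5 M
pOH = −log(1.28 × 10^-5) = 4.89; pH = 14.00 − 4.89 = 9.11

pH = 9.11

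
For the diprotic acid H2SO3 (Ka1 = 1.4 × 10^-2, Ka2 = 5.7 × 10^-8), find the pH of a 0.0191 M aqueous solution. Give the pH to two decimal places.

Since Ka1 ≫ Ka2, the first ionization dominates [H+].
Ka1 = x²/(0.0191 − x) = 1.4 × 10^-2
Solving the quadratic: x = (−Ka1 + √(Ka1² + 4·Ka1·C₀))/2 = 1.08 × 10^-2 M
pH = −log(1.08 × 10^-2) = 1.97

pH = 1.97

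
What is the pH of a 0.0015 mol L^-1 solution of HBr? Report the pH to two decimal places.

HBr is a strong acid and dissociates completely, so [H+] = 0.0015 M.
pH = -log(0.0015) = 2.82

pH = 2.82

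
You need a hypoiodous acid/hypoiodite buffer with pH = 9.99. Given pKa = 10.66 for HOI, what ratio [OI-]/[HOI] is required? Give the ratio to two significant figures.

ratio = 0.21

pH = pKa + log(r) ⇒ log(r) = 9.99 − 10.66 = -0.67
r = [OI-]/[HOI] = 10^(-0.67) = 0.214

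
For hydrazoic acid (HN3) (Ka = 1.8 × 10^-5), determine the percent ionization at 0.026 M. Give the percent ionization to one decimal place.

HN3 ⇌ N3- + H+; let x = [H+] at equilibrium.
x ≈ √(Ka·C₀) = √(1.8 × 10^-5 × 0.026) = 6.84 × 10^-4 M
Fraction ionized = 6.84 × 10^-4 / 0.026 = 0.0263 → 2.6%

2.6%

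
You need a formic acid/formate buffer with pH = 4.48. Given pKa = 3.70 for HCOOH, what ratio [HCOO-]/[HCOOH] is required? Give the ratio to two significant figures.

ratio = 6.0

pH = pKa + log(r) ⇒ log(r) = 4.48 − 3.70 = +0.78
r = [HCOO-]/[HCOOH] = 10^(+0.78) = 6.03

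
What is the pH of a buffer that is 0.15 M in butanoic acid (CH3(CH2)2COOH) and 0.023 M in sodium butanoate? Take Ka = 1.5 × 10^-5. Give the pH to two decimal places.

pKa = −log(1.5 × 10^-5) = 4.824
Henderson–Hasselbalch: pH = pKa + log([CH3(CH2)2COO-]/[CH3(CH2)2COOH]) = 4.824 + log(0.023/0.15)
pH = 4.824 + (-0.814) = 4.01

pH = 4.01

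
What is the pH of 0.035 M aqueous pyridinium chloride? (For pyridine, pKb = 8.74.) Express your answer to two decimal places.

C5H5NH+ is the conjugate acid of the weak base C5H5N.
Kb = 10^(−8.74) = 1.82 × 10^-9
Ka = Kw/Kb = 1.0×10^-14 / 1.82 × 10^-9 = 5.49 × 10^-6
Ka = [H+]²/(0.035 − [H+]) = 5.49 × 10^-6
Neglecting [H+] in the denominator: [H+] = √(5.49 × 10^-6 × 0.035) = 4.38 × 10^-4 M
Check: 1.3% ionized — well under 5%, approximation valid.
pH = −log(4.38 × 10^-4) = 3.36

pH = 3.36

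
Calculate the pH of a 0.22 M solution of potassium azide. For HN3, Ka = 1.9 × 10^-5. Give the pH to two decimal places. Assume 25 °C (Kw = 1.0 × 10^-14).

N3- is the conjugate base of the weak acid HN3.
Kb = Kw/Ka = 1.0×10^-14 / 1.9 × 10^-5 = 5.26 × 10^-10
Kb = [OH-]²/(0.22 − [OH-]) = 5.26 × 10^-10
Since Kb ≪ C₀, [OH-] ≈ √(Kb·C₀) = 1.08 × 10^-5 M.
Check: 0.0049% ionized — well under 5%, approximation valid.
pOH = −log(1.08 × 10^-5) = 4.97; pH = 14.00 − 4.97 = 9.03

pH = 9.03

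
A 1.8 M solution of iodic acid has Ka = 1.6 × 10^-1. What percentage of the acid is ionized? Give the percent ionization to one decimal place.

HIO3 ⇌ IO3- + H+; let x = [H+] at equilibrium.
Ka = x²/(C₀ − x); solving the quadratic gives x = 4.63 × 10^-1 M.
% ionization = x/C₀ × 100% = 4.63 × 10^-1/1.8 × 100% = 25.7%

25.7%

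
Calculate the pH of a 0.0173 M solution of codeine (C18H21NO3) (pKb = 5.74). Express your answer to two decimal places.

pH = 10.25

C18H21NO3 + H2O ⇌ C18H22NO3+ + OH-
Kb = 10^(−5.74) = 1.82 × 10^-6
Kb = x²/(0.0173 − x) = 1.82 × 10^-6
Neglecting x in the denominator: x = √(1.82 × 10^-6 × 0.0173) = 1.77 × 10^-4 M
(x/C₀ = 1% < 5%, so the approximation holds.)
pOH = −log(1.77 × 10^-4) = 3.75; pH = 14.00 − 3.75 = 10.25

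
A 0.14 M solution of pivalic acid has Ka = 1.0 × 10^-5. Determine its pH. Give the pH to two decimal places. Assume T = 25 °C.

pH = 2.93

(CH3)3CCOOH ⇌ (CH3)3CCOO- + H+
Ka = x²/(0.14 − x) = 1.0 × 10^-5
Neglecting x in the denominator: x = √(1.0 × 10^-5 × 0.14) = 1.18 × 10^-3 M
pH = −log[H+] = −log(1.18 × 10^-3) = 2.93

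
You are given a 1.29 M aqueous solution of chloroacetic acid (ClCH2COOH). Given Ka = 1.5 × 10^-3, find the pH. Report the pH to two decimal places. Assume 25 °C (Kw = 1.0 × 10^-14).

ClCH2COOH ⇌ ClCH2COO- + H+
From the ICE table, Ka = [H+]²/(1.29 − [H+]) = 1.5 × 10^-3.
Neglecting [H+] in the denominator: [H+] = √(1.5 × 10^-3 × 1.29) = 4.40 × 10^-2 M
([H+]/C₀ = 3.4% < 5%, so the approximation holds.)
pH = −log[H+] = −log(4.40 × 10^-2) = 1.36

pH = 1.36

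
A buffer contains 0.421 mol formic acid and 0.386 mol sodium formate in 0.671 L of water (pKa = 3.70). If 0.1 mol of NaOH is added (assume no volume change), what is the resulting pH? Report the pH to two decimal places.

pH = 3.88

After neutralization: n(HCOOH) = 0.321 mol, n(HCOO-) = 0.486 mol.
pH = pKa + log(n_HCOO-/n_HCOOH) = 3.70 + log(0.486/0.321) = 3.70 + (+0.180)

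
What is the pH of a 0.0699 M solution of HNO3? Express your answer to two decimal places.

pH = 1.16

HNO3 is a strong acid and dissociates completely, so [H+] = 0.0699 M.
pH = -log(0.0699) = 1.16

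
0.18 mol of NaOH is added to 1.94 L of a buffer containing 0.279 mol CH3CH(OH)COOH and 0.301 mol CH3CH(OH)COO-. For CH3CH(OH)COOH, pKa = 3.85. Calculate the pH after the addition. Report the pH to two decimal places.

pH = 4.54

OH- converts CH3CH(OH)COOH to CH3CH(OH)COO-: CH3CH(OH)COOH → 0.099 mol, CH3CH(OH)COO- → 0.481 mol.
pH = pKa + log(n_CH3CH(OH)COO-/n_CH3CH(OH)COOH) = 3.85 + log(0.481/0.099) = 3.85 + (+0.687)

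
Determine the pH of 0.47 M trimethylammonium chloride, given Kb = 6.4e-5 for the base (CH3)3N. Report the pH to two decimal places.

pH = 5.07

(CH3)3NH+ is the conjugate acid of the weak base (CH3)3N.
Ka = Kw/Kb = 1.0×10^-14 / 6.4 × 10^-5 = 1.56 × 10^-10
From the ICE table, Ka = [H+]²/(0.47 − [H+]) = 1.56 × 10^-10.
Assume [H+] ≪ 0.47: [H+] ≈ √(1.56 × 10^-10 × 0.47) = 8.56 × 10^-6 M
pH = −log[H+] = −log(8.56 × 10^-6) = 5.07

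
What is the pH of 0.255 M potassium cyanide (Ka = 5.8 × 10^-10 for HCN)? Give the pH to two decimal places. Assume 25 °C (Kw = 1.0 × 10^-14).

CN- is the conjugate base of the weak acid HCN.
Kb = Kw/Ka = 1.0×10^-14 / 5.8 × 10^-10 = 1.72 × 10^-5
From the ICE table, Kb = x²/(0.255 − x) = 1.72 × 10^-5.
Since Kb ≪ C₀, x ≈ √(Kb·C₀) = 2.09 × 10^-3 M.
Check: 0.82% ionized — well under 5%, approximation valid.
pOH = −log(2.09 × 10^-3) = 2.68; pH = 14.00 − 2.68 = 11.32

pH = 11.32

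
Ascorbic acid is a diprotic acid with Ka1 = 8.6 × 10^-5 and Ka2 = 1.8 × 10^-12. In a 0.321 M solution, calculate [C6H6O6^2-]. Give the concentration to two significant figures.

1.8 × 10^-12 M

First ionization gives [H+] ≈ [HC6H6O6-] = 5.25 × 10^-3 M.
Second step: Ka2 = [H+][C6H6O6^2-]/[HC6H6O6-] ≈ [C6H6O6^2-] (since [H+] ≈ [HC6H6O6-]).
So [C6H6O6^2-] ≈ Ka2.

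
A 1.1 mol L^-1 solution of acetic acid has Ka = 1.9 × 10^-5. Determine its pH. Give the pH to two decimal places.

pH = 2.34

CH3COOH ⇌ CH3COO- + H+
Ka = [H+]²/(1.1 − [H+]) = 1.9 × 10^-5
Neglecting [H+] in the denominator: [H+] = √(1.9 × 10^-5 × 1.1) = 4.57 × 10^-3 M
Check: 0.42% ionized — well under 5%, approximation valid.
pH = −log[H+] = −log(4.57 × 10^-3) = 2.34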